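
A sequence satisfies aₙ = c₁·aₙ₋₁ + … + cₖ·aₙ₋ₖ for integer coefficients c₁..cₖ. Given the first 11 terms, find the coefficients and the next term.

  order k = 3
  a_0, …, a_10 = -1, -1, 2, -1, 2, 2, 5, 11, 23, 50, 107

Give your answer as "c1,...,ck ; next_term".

1,2,1 ; 230

  a_3 = 1·2 + 2·-1 + 1·-1 = -1
  a_4 = 1·-1 + 2·2 + 1·-1 = 2
  a_5 = 1·2 + 2·-1 + 1·2 = 2
  a_6 = 1·2 + 2·2 + 1·-1 = 5
  a_7 = 1·5 + 2·2 + 1·2 = 11
  a_8 = 1·11 + 2·5 + 1·2 = 23
  a_9 = 1·23 + 2·11 + 1·5 = 50
  a_10 = 1·50 + 2·23 + 1·11 = 107
  a_11 = 1·107 + 2·50 + 1·23 = 230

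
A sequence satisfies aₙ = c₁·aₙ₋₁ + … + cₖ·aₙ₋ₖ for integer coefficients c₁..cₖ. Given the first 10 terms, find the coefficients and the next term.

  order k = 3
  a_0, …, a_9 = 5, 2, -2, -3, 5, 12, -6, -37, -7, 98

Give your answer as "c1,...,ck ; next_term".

1,-3,1 ; 82

  a_3 = 1·-2 + -3·2 + 1·5 = -3
  a_4 = 1·-3 + -3·-2 + 1·2 = 5
  a_5 = 1·5 + -3·-3 + 1·-2 = 12
  a_6 = 1·12 + -3·5 + 1·-3 = -6
  a_7 = 1·-6 + -3·12 + 1·5 = -37
  a_8 = 1·-37 + -3·-6 + 1·12 = -7
  a_9 = 1·-7 + -3·-37 + 1·-6 = 98
  a_10 = 1·98 + -3·-7 + 1·-37 = 82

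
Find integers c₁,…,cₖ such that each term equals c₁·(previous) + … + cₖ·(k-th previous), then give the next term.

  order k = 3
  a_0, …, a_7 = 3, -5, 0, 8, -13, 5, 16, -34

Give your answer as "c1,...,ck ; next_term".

  a_3 = -1·0 + -1·-5 + 1·3 = 8
  a_4 = -1·8 + -1·0 + 1·-5 = -13
  a_5 = -1·-13 + -1·8 + 1·0 = 5
  a_6 = -1·5 + -1·-13 + 1·8 = 16
  a_7 = -1·16 + -1·5 + 1·-13 = -34
  a_8 = -1·-34 + -1·16 + 1·5 = 23

-1,-1,1 ; 23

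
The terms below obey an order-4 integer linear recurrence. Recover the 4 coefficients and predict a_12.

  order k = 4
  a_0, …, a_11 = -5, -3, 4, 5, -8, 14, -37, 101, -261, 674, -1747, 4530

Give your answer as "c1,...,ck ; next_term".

-2,1,-1,1 ; -11742

  a_4 = -2·5 + 1·4 + -1·-3 + 1·-5 = -8
  a_5 = -2·-8 + 1·5 + -1·4 + 1·-3 = 14
  a_6 = -2·14 + 1·-8 + -1·5 + 1·4 = -37
  a_7 = -2·-37 + 1·14 + -1·-8 + 1·5 = 101
  a_8 = -2·101 + 1·-37 + -1·14 + 1·-8 = -261
  a_9 = -2·-261 + 1·101 + -1·-37 + 1·14 = 674
  a_10 = -2·674 + 1·-261 + -1·101 + 1·-37 = -1747
  a_11 = -2·-1747 + 1·674 + -1·-261 + 1·101 = 4530
  a_12 = -2·4530 + 1·-1747 + -1·674 + 1·-261 = -11742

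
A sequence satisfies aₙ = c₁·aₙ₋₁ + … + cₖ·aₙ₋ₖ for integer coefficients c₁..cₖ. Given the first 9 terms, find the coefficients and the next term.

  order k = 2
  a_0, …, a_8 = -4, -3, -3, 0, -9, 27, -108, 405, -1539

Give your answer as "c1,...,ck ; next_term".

-3,3 ; 5832

  a_2 = -3·-3 + 3·-4 = -3
  a_3 = -3·-3 + 3·-3 = 0
  a_4 = -3·0 + 3·-3 = -9
  a_5 = -3·-9 + 3·0 = 27
  a_6 = -3·27 + 3·-9 = -108
  a_7 = -3·-108 + 3·27 = 405
  a_8 = -3·405 + 3·-108 = -1539
  a_9 = -3·-1539 + 3·405 = 5832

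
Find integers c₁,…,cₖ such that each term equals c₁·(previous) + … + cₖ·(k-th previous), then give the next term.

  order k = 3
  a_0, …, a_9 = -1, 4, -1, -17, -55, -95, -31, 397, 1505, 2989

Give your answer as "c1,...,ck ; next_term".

  a_3 = 3·-1 + -4·4 + -2·-1 = -17
  a_4 = 3·-17 + -4·-1 + -2·4 = -55
  a_5 = 3·-55 + -4·-17 + -2·-1 = -95
  a_6 = 3·-95 + -4·-55 + -2·-17 = -31
  a_7 = 3·-31 + -4·-95 + -2·-55 = 397
  a_8 = 3·397 + -4·-31 + -2·-95 = 1505
  a_9 = 3·1505 + -4·397 + -2·-31 = 2989
  a_10 = 3·2989 + -4·1505 + -2·397 = 2153

3,-4,-2 ; 2153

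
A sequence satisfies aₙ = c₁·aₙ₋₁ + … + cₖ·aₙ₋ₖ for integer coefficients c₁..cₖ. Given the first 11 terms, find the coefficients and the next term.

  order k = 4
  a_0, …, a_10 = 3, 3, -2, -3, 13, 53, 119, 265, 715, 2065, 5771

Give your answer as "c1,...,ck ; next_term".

  a_4 = 3·-3 + -2·-2 + 2·3 + 4·3 = 13
  a_5 = 3·13 + -2·-3 + 2·-2 + 4·3 = 53
  a_6 = 3·53 + -2·13 + 2·-3 + 4·-2 = 119
  a_7 = 3·119 + -2·53 + 2·13 + 4·-3 = 265
  a_8 = 3·265 + -2·119 + 2·53 + 4·13 = 715
  a_9 = 3·715 + -2·265 + 2·119 + 4·53 = 2065
  a_10 = 3·2065 + -2·715 + 2·265 + 4·119 = 5771
  a_11 = 3·5771 + -2·2065 + 2·715 + 4·265 = 15673

3,-2,2,4 ; 15673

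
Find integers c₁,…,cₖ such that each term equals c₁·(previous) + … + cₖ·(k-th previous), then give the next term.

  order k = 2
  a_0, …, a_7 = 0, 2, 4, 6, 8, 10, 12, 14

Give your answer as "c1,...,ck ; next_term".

  a_2 = 2·2 + -1·0 = 4
  a_3 = 2·4 + -1·2 = 6
  a_4 = 2·6 + -1·4 = 8
  a_5 = 2·8 + -1·6 = 10
  a_6 = 2·10 + -1·8 = 12
  a_7 = 2·12 + -1·10 = 14
  a_8 = 2·14 + -1·12 = 16

2,-1 ; 16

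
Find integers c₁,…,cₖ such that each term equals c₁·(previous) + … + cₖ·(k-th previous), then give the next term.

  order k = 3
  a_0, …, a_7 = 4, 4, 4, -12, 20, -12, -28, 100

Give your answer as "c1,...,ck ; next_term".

  a_3 = -2·4 + -2·4 + 1·4 = -12
  a_4 = -2·-12 + -2·4 + 1·4 = 20
  a_5 = -2·20 + -2·-12 + 1·4 = -12
  a_6 = -2·-12 + -2·20 + 1·-12 = -28
  a_7 = -2·-28 + -2·-12 + 1·20 = 100
  a_8 = -2·100 + -2·-28 + 1·-12 = -156

-2,-2,1 ; -156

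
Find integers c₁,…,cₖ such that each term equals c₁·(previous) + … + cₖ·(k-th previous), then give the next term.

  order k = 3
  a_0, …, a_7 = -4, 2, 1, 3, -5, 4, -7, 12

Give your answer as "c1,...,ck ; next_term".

-1,0,-1 ; -16

  a_3 = -1·1 + 0·2 + -1·-4 = 3
  a_4 = -1·3 + 0·1 + -1·2 = -5
  a_5 = -1·-5 + 0·3 + -1·1 = 4
  a_6 = -1·4 + 0·-5 + -1·3 = -7
  a_7 = -1·-7 + 0·4 + -1·-5 = 12
  a_8 = -1·12 + 0·-7 + -1·4 = -16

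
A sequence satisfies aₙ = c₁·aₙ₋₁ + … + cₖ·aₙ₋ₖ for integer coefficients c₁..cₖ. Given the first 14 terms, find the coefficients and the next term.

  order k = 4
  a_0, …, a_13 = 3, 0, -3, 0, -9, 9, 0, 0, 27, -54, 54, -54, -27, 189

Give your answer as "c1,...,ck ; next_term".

  a_4 = -1·0 + 0·-3 + 0·0 + -3·3 = -9
  a_5 = -1·-9 + 0·0 + 0·-3 + -3·0 = 9
  a_6 = -1·9 + 0·-9 + 0·0 + -3·-3 = 0
  a_7 = -1·0 + 0·9 + 0·-9 + -3·0 = 0
  a_8 = -1·0 + 0·0 + 0·9 + -3·-9 = 27
  a_9 = -1·27 + 0·0 + 0·0 + -3·9 = -54
  a_10 = -1·-54 + 0·27 + 0·0 + -3·0 = 54
  a_11 = -1·54 + 0·-54 + 0·27 + -3·0 = -54
  a_12 = -1·-54 + 0·54 + 0·-54 + -3·27 = -27
  a_13 = -1·-27 + 0·-54 + 0·54 + -3·-54 = 189
  a_14 = -1·189 + 0·-27 + 0·-54 + -3·54 = -351

-1,0,0,-3 ; -351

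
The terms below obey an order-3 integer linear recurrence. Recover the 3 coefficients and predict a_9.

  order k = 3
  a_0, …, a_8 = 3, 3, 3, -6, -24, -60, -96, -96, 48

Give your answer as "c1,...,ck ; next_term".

  a_3 = 2·3 + 0·3 + -4·3 = -6
  a_4 = 2·-6 + 0·3 + -4·3 = -24
  a_5 = 2·-24 + 0·-6 + -4·3 = -60
  a_6 = 2·-60 + 0·-24 + -4·-6 = -96
  a_7 = 2·-96 + 0·-60 + -4·-24 = -96
  a_8 = 2·-96 + 0·-96 + -4·-60 = 48
  a_9 = 2·48 + 0·-96 + -4·-96 = 480

2,0,-4 ; 480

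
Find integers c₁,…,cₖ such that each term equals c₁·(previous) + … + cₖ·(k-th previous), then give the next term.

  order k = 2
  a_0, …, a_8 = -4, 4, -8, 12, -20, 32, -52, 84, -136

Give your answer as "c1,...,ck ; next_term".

  a_2 = -1·4 + 1·-4 = -8
  a_3 = -1·-8 + 1·4 = 12
  a_4 = -1·12 + 1·-8 = -20
  a_5 = -1·-20 + 1·12 = 32
  a_6 = -1·32 + 1·-20 = -52
  a_7 = -1·-52 + 1·32 = 84
  a_8 = -1·84 + 1·-52 = -136
  a_9 = -1·-136 + 1·84 = 220

-1,1 ; 220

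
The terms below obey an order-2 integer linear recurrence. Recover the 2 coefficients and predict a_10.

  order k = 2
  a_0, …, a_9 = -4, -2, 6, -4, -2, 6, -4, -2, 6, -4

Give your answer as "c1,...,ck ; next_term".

  a_2 = -1·-2 + -1·-4 = 6
  a_3 = -1·6 + -1·-2 = -4
  a_4 = -1·-4 + -1·6 = -2
  a_5 = -1·-2 + -1·-4 = 6
  a_6 = -1·6 + -1·-2 = -4
  a_7 = -1·-4 + -1·6 = -2
  a_8 = -1·-2 + -1·-4 = 6
  a_9 = -1·6 + -1·-2 = -4
  a_10 = -1·-4 + -1·6 = -2

-1,-1 ; -2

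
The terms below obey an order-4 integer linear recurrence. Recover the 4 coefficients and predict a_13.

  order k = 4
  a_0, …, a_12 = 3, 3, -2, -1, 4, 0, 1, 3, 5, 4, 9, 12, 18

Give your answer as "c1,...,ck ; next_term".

  a_4 = 0·-1 + 1·-2 + 1·3 + 1·3 = 4
  a_5 = 0·4 + 1·-1 + 1·-2 + 1·3 = 0
  a_6 = 0·0 + 1·4 + 1·-1 + 1·-2 = 1
  a_7 = 0·1 + 1·0 + 1·4 + 1·-1 = 3
  a_8 = 0·3 + 1·1 + 1·0 + 1·4 = 5
  a_9 = 0·5 + 1·3 + 1·1 + 1·0 = 4
  a_10 = 0·4 + 1·5 + 1·3 + 1·1 = 9
  a_11 = 0·9 + 1·4 + 1·5 + 1·3 = 12
  a_12 = 0·12 + 1·9 + 1·4 + 1·5 = 18
  a_13 = 0·18 + 1·12 + 1·9 + 1·4 = 25

0,1,1,1 ; 25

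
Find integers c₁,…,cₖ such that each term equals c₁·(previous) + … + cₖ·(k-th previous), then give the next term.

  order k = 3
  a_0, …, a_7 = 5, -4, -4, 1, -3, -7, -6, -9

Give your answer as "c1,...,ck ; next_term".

  a_3 = 1·-4 + 0·-4 + 1·5 = 1
  a_4 = 1·1 + 0·-4 + 1·-4 = -3
  a_5 = 1·-3 + 0·1 + 1·-4 = -7
  a_6 = 1·-7 + 0·-3 + 1·1 = -6
  a_7 = 1·-6 + 0·-7 + 1·-3 = -9
  a_8 = 1·-9 + 0·-6 + 1·-7 = -16

1,0,1 ; -16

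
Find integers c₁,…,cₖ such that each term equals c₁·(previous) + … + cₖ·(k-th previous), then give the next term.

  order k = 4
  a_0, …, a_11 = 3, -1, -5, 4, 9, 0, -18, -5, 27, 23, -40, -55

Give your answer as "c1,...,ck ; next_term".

0,-1,-1,1 ; 44

  a_4 = 0·4 + -1·-5 + -1·-1 + 1·3 = 9
  a_5 = 0·9 + -1·4 + -1·-5 + 1·-1 = 0
  a_6 = 0·0 + -1·9 + -1·4 + 1·-5 = -18
  a_7 = 0·-18 + -1·0 + -1·9 + 1·4 = -5
  a_8 = 0·-5 + -1·-18 + -1·0 + 1·9 = 27
  a_9 = 0·27 + -1·-5 + -1·-18 + 1·0 = 23
  a_10 = 0·23 + -1·27 + -1·-5 + 1·-18 = -40
  a_11 = 0·-40 + -1·23 + -1·27 + 1·-5 = -55
  a_12 = 0·-55 + -1·-40 + -1·23 + 1·27 = 44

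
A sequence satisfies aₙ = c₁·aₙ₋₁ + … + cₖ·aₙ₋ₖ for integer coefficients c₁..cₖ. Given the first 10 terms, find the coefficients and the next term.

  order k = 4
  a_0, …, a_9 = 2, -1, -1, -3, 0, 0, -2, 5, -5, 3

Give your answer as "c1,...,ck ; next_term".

-1,0,1,-1 ; 4

  a_4 = -1·-3 + 0·-1 + 1·-1 + -1·2 = 0
  a_5 = -1·0 + 0·-3 + 1·-1 + -1·-1 = 0
  a_6 = -1·0 + 0·0 + 1·-3 + -1·-1 = -2
  a_7 = -1·-2 + 0·0 + 1·0 + -1·-3 = 5
  a_8 = -1·5 + 0·-2 + 1·0 + -1·0 = -5
  a_9 = -1·-5 + 0·5 + 1·-2 + -1·0 = 3
  a_10 = -1·3 + 0·-5 + 1·5 + -1·-2 = 4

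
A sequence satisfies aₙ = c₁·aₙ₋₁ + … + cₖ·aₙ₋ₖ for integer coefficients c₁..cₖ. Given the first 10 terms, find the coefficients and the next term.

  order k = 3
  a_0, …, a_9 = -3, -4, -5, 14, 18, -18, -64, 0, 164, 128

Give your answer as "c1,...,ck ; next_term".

  a_3 = 0·-5 + -2·-4 + -2·-3 = 14
  a_4 = 0·14 + -2·-5 + -2·-4 = 18
  a_5 = 0·18 + -2·14 + -2·-5 = -18
  a_6 = 0·-18 + -2·18 + -2·14 = -64
  a_7 = 0·-64 + -2·-18 + -2·18 = 0
  a_8 = 0·0 + -2·-64 + -2·-18 = 164
  a_9 = 0·164 + -2·0 + -2·-64 = 128
  a_10 = 0·128 + -2·164 + -2·0 = -328

0,-2,-2 ; -328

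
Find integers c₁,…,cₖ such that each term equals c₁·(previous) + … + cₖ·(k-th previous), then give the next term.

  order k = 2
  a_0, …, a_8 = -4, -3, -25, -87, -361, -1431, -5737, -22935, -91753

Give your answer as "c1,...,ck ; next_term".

  a_2 = 3·-3 + 4·-4 = -25
  a_3 = 3·-25 + 4·-3 = -87
  a_4 = 3·-87 + 4·-25 = -361
  a_5 = 3·-361 + 4·-87 = -1431
  a_6 = 3·-1431 + 4·-361 = -5737
  a_7 = 3·-5737 + 4·-1431 = -22935
  a_8 = 3·-22935 + 4·-5737 = -91753
  a_9 = 3·-91753 + 4·-22935 = -366999

3,4 ; -366999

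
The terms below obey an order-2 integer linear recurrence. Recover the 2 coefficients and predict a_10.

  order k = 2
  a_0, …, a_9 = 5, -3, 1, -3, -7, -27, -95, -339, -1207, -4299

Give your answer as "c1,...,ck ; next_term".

3,2 ; -15311

  a_2 = 3·-3 + 2·5 = 1
  a_3 = 3·1 + 2·-3 = -3
  a_4 = 3·-3 + 2·1 = -7
  a_5 = 3·-7 + 2·-3 = -27
  a_6 = 3·-27 + 2·-7 = -95
  a_7 = 3·-95 + 2·-27 = -339
  a_8 = 3·-339 + 2·-95 = -1207
  a_9 = 3·-1207 + 2·-339 = -4299
  a_10 = 3·-4299 + 2·-1207 = -15311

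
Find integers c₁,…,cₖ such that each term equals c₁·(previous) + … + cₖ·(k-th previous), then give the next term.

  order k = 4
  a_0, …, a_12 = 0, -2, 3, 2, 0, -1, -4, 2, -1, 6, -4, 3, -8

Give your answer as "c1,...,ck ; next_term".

  a_4 = -1·2 + 0·3 + -1·-2 + -1·0 = 0
  a_5 = -1·0 + 0·2 + -1·3 + -1·-2 = -1
  a_6 = -1·-1 + 0·0 + -1·2 + -1·3 = -4
  a_7 = -1·-4 + 0·-1 + -1·0 + -1·2 = 2
  a_8 = -1·2 + 0·-4 + -1·-1 + -1·0 = -1
  a_9 = -1·-1 + 0·2 + -1·-4 + -1·-1 = 6
  a_10 = -1·6 + 0·-1 + -1·2 + -1·-4 = -4
  a_11 = -1·-4 + 0·6 + -1·-1 + -1·2 = 3
  a_12 = -1·3 + 0·-4 + -1·6 + -1·-1 = -8
  a_13 = -1·-8 + 0·3 + -1·-4 + -1·6 = 6

-1,0,-1,-1 ; 6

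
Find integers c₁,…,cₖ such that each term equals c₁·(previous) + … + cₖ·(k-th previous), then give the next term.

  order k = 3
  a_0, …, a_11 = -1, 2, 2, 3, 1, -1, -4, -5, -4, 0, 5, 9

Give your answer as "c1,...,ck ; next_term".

1,0,-1 ; 9

  a_3 = 1·2 + 0·2 + -1·-1 = 3
  a_4 = 1·3 + 0·2 + -1·2 = 1
  a_5 = 1·1 + 0·3 + -1·2 = -1
  a_6 = 1·-1 + 0·1 + -1·3 = -4
  a_7 = 1·-4 + 0·-1 + -1·1 = -5
  a_8 = 1·-5 + 0·-4 + -1·-1 = -4
  a_9 = 1·-4 + 0·-5 + -1·-4 = 0
  a_10 = 1·0 + 0·-4 + -1·-5 = 5
  a_11 = 1·5 + 0·0 + -1·-4 = 9
  a_12 = 1·9 + 0·5 + -1·0 = 9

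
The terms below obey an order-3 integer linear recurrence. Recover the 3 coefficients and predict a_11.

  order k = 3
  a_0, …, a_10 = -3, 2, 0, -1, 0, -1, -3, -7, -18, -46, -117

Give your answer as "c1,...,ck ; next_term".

  a_3 = 2·0 + 1·2 + 1·-3 = -1
  a_4 = 2·-1 + 1·0 + 1·2 = 0
  a_5 = 2·0 + 1·-1 + 1·0 = -1
  a_6 = 2·-1 + 1·0 + 1·-1 = -3
  a_7 = 2·-3 + 1·-1 + 1·0 = -7
  a_8 = 2·-7 + 1·-3 + 1·-1 = -18
  a_9 = 2·-18 + 1·-7 + 1·-3 = -46
  a_10 = 2·-46 + 1·-18 + 1·-7 = -117
  a_11 = 2·-117 + 1·-46 + 1·-18 = -298

2,1,1 ; -298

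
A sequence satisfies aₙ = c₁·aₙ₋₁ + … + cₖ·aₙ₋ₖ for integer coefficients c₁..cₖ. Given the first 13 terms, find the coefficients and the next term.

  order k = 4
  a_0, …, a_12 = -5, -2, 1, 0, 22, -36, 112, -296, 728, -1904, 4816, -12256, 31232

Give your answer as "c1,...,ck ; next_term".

-2,2,0,-4 ; -79360

  a_4 = -2·0 + 2·1 + 0·-2 + -4·-5 = 22
  a_5 = -2·22 + 2·0 + 0·1 + -4·-2 = -36
  a_6 = -2·-36 + 2·22 + 0·0 + -4·1 = 112
  a_7 = -2·112 + 2·-36 + 0·22 + -4·0 = -296
  a_8 = -2·-296 + 2·112 + 0·-36 + -4·22 = 728
  a_9 = -2·728 + 2·-296 + 0·112 + -4·-36 = -1904
  a_10 = -2·-1904 + 2·728 + 0·-296 + -4·112 = 4816
  a_11 = -2·4816 + 2·-1904 + 0·728 + -4·-296 = -12256
  a_12 = -2·-12256 + 2·4816 + 0·-1904 + -4·728 = 31232
  a_13 = -2·31232 + 2·-12256 + 0·4816 + -4·-1904 = -79360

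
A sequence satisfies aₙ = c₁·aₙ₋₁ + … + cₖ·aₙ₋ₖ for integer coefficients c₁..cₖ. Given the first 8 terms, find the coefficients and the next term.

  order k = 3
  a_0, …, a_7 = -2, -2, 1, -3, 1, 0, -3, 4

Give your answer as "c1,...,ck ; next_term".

  a_3 = -1·1 + 0·-2 + 1·-2 = -3
  a_4 = -1·-3 + 0·1 + 1·-2 = 1
  a_5 = -1·1 + 0·-3 + 1·1 = 0
  a_6 = -1·0 + 0·1 + 1·-3 = -3
  a_7 = -1·-3 + 0·0 + 1·1 = 4
  a_8 = -1·4 + 0·-3 + 1·0 = -4

-1,0,1 ; -4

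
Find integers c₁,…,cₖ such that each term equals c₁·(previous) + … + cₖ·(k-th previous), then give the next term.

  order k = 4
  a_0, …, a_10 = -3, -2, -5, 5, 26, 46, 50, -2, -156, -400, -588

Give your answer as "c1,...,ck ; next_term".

2,-2,0,-2 ; -372

  a_4 = 2·5 + -2·-5 + 0·-2 + -2·-3 = 26
  a_5 = 2·26 + -2·5 + 0·-5 + -2·-2 = 46
  a_6 = 2·46 + -2·26 + 0·5 + -2·-5 = 50
  a_7 = 2·50 + -2·46 + 0·26 + -2·5 = -2
  a_8 = 2·-2 + -2·50 + 0·46 + -2·26 = -156
  a_9 = 2·-156 + -2·-2 + 0·50 + -2·46 = -400
  a_10 = 2·-400 + -2·-156 + 0·-2 + -2·50 = -588
  a_11 = 2·-588 + -2·-400 + 0·-156 + -2·-2 = -372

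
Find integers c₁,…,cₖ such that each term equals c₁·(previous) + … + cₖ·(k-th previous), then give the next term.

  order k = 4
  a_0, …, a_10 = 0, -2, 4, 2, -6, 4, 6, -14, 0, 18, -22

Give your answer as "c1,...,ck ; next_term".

  a_4 = 1·2 + -1·4 + 2·-2 + -2·0 = -6
  a_5 = 1·-6 + -1·2 + 2·4 + -2·-2 = 4
  a_6 = 1·4 + -1·-6 + 2·2 + -2·4 = 6
  a_7 = 1·6 + -1·4 + 2·-6 + -2·2 = -14
  a_8 = 1·-14 + -1·6 + 2·4 + -2·-6 = 0
  a_9 = 1·0 + -1·-14 + 2·6 + -2·4 = 18
  a_10 = 1·18 + -1·0 + 2·-14 + -2·6 = -22
  a_11 = 1·-22 + -1·18 + 2·0 + -2·-14 = -12

1,-1,2,-2 ; -12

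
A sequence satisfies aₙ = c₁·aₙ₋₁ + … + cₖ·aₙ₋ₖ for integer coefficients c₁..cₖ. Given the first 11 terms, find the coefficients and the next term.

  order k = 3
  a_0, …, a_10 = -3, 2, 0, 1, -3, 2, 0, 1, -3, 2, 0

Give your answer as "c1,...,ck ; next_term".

  a_3 = -1·0 + -1·2 + -1·-3 = 1
  a_4 = -1·1 + -1·0 + -1·2 = -3
  a_5 = -1·-3 + -1·1 + -1·0 = 2
  a_6 = -1·2 + -1·-3 + -1·1 = 0
  a_7 = -1·0 + -1·2 + -1·-3 = 1
  a_8 = -1·1 + -1·0 + -1·2 = -3
  a_9 = -1·-3 + -1·1 + -1·0 = 2
  a_10 = -1·2 + -1·-3 + -1·1 = 0
  a_11 = -1·0 + -1·2 + -1·-3 = 1

-1,-1,-1 ; 1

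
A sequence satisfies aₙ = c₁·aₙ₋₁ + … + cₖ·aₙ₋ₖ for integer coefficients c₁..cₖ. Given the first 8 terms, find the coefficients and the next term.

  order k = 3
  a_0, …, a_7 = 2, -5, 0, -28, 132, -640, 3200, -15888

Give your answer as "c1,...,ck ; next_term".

  a_3 = -4·0 + 4·-5 + -4·2 = -28
  a_4 = -4·-28 + 4·0 + -4·-5 = 132
  a_5 = -4·132 + 4·-28 + -4·0 = -640
  a_6 = -4·-640 + 4·132 + -4·-28 = 3200
  a_7 = -4·3200 + 4·-640 + -4·132 = -15888
  a_8 = -4·-15888 + 4·3200 + -4·-640 = 78912

-4,4,-4 ; 78912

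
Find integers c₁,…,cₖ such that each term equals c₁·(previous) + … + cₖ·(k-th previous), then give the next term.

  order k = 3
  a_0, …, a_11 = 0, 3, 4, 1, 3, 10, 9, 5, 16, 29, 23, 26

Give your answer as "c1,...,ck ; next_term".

  a_3 = 1·4 + -1·3 + 2·0 = 1
  a_4 = 1·1 + -1·4 + 2·3 = 3
  a_5 = 1·3 + -1·1 + 2·4 = 10
  a_6 = 1·10 + -1·3 + 2·1 = 9
  a_7 = 1·9 + -1·10 + 2·3 = 5
  a_8 = 1·5 + -1·9 + 2·10 = 16
  a_9 = 1·16 + -1·5 + 2·9 = 29
  a_10 = 1·29 + -1·16 + 2·5 = 23
  a_11 = 1·23 + -1·29 + 2·16 = 26
  a_12 = 1·26 + -1·23 + 2·29 = 61

1,-1,2 ; 61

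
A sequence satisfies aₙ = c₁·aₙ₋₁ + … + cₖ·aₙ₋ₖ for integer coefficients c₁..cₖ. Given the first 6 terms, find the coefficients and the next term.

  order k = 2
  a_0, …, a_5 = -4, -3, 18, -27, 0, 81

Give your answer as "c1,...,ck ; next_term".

-2,-3 ; -162

  a_2 = -2·-3 + -3·-4 = 18
  a_3 = -2·18 + -3·-3 = -27
  a_4 = -2·-27 + -3·18 = 0
  a_5 = -2·0 + -3·-27 = 81
  a_6 = -2·81 + -3·0 = -162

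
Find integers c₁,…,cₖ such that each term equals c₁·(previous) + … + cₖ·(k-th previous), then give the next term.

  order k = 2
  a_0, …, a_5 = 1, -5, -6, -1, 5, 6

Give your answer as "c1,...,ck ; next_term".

1,-1 ; 1

  a_2 = 1·-5 + -1·1 = -6
  a_3 = 1·-6 + -1·-5 = -1
  a_4 = 1·-1 + -1·-6 = 5
  a_5 = 1·5 + -1·-1 = 6
  a_6 = 1·6 + -1·5 = 1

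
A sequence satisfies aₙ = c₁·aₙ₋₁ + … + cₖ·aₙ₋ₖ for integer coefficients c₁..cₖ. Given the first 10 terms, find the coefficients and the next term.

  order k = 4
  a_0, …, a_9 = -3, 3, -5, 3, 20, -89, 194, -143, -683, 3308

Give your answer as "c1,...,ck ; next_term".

-3,-4,4,1 ; -7570

  a_4 = -3·3 + -4·-5 + 4·3 + 1·-3 = 20
  a_5 = -3·20 + -4·3 + 4·-5 + 1·3 = -89
  a_6 = -3·-89 + -4·20 + 4·3 + 1·-5 = 194
  a_7 = -3·194 + -4·-89 + 4·20 + 1·3 = -143
  a_8 = -3·-143 + -4·194 + 4·-89 + 1·20 = -683
  a_9 = -3·-683 + -4·-143 + 4·194 + 1·-89 = 3308
  a_10 = -3·3308 + -4·-683 + 4·-143 + 1·194 = -7570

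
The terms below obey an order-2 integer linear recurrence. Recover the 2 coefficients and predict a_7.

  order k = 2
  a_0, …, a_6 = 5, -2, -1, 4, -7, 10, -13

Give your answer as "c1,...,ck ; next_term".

  a_2 = -2·-2 + -1·5 = -1
  a_3 = -2·-1 + -1·-2 = 4
  a_4 = -2·4 + -1·-1 = -7
  a_5 = -2·-7 + -1·4 = 10
  a_6 = -2·10 + -1·-7 = -13
  a_7 = -2·-13 + -1·10 = 16

-2,-1 ; 16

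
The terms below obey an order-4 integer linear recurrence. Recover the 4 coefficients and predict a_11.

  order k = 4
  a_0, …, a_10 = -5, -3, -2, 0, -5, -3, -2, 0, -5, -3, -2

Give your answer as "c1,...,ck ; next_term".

0,0,0,1 ; 0

  a_4 = 0·0 + 0·-2 + 0·-3 + 1·-5 = -5
  a_5 = 0·-5 + 0·0 + 0·-2 + 1·-3 = -3
  a_6 = 0·-3 + 0·-5 + 0·0 + 1·-2 = -2
  a_7 = 0·-2 + 0·-3 + 0·-5 + 1·0 = 0
  a_8 = 0·0 + 0·-2 + 0·-3 + 1·-5 = -5
  a_9 = 0·-5 + 0·0 + 0·-2 + 1·-3 = -3
  a_10 = 0·-3 + 0·-5 + 0·0 + 1·-2 = -2
  a_11 = 0·-2 + 0·-3 + 0·-5 + 1·0 = 0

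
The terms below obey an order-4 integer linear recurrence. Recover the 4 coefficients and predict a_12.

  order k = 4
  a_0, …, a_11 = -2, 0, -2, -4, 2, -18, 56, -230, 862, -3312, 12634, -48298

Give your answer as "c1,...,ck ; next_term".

  a_4 = -3·-4 + 3·-2 + 0·0 + 2·-2 = 2
  a_5 = -3·2 + 3·-4 + 0·-2 + 2·0 = -18
  a_6 = -3·-18 + 3·2 + 0·-4 + 2·-2 = 56
  a_7 = -3·56 + 3·-18 + 0·2 + 2·-4 = -230
  a_8 = -3·-230 + 3·56 + 0·-18 + 2·2 = 862
  a_9 = -3·862 + 3·-230 + 0·56 + 2·-18 = -3312
  a_10 = -3·-3312 + 3·862 + 0·-230 + 2·56 = 12634
  a_11 = -3·12634 + 3·-3312 + 0·862 + 2·-230 = -48298
  a_12 = -3·-48298 + 3·12634 + 0·-3312 + 2·862 = 184520

-3,3,0,2 ; 184520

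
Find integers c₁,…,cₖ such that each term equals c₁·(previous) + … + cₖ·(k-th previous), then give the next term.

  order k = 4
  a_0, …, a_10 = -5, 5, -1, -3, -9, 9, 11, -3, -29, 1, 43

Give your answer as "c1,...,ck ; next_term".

0,-1,-1,1 ; 25

  a_4 = 0·-3 + -1·-1 + -1·5 + 1·-5 = -9
  a_5 = 0·-9 + -1·-3 + -1·-1 + 1·5 = 9
  a_6 = 0·9 + -1·-9 + -1·-3 + 1·-1 = 11
  a_7 = 0·11 + -1·9 + -1·-9 + 1·-3 = -3
  a_8 = 0·-3 + -1·11 + -1·9 + 1·-9 = -29
  a_9 = 0·-29 + -1·-3 + -1·11 + 1·9 = 1
  a_10 = 0·1 + -1·-29 + -1·-3 + 1·11 = 43
  a_11 = 0·43 + -1·1 + -1·-29 + 1·-3 = 25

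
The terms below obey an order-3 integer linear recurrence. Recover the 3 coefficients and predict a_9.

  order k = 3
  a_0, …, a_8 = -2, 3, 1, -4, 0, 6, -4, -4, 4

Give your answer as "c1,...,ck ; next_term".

  a_3 = -2·1 + -2·3 + -2·-2 = -4
  a_4 = -2·-4 + -2·1 + -2·3 = 0
  a_5 = -2·0 + -2·-4 + -2·1 = 6
  a_6 = -2·6 + -2·0 + -2·-4 = -4
  a_7 = -2·-4 + -2·6 + -2·0 = -4
  a_8 = -2·-4 + -2·-4 + -2·6 = 4
  a_9 = -2·4 + -2·-4 + -2·-4 = 8

-2,-2,-2 ; 8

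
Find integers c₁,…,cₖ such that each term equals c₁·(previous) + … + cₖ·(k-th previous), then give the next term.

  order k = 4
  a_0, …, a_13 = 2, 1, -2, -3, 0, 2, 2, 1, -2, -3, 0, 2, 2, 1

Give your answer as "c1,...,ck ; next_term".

0,-1,0,-1 ; -2

  a_4 = 0·-3 + -1·-2 + 0·1 + -1·2 = 0
  a_5 = 0·0 + -1·-3 + 0·-2 + -1·1 = 2
  a_6 = 0·2 + -1·0 + 0·-3 + -1·-2 = 2
  a_7 = 0·2 + -1·2 + 0·0 + -1·-3 = 1
  a_8 = 0·1 + -1·2 + 0·2 + -1·0 = -2
  a_9 = 0·-2 + -1·1 + 0·2 + -1·2 = -3
  a_10 = 0·-3 + -1·-2 + 0·1 + -1·2 = 0
  a_11 = 0·0 + -1·-3 + 0·-2 + -1·1 = 2
  a_12 = 0·2 + -1·0 + 0·-3 + -1·-2 = 2
  a_13 = 0·2 + -1·2 + 0·0 + -1·-3 = 1
  a_14 = 0·1 + -1·2 + 0·2 + -1·0 = -2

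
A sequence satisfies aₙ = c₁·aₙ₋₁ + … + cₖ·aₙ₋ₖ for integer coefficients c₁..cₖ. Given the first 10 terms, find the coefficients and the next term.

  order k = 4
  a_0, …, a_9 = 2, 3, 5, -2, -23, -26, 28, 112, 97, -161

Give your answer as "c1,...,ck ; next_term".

  a_4 = 1·-2 + -3·5 + 0·3 + -3·2 = -23
  a_5 = 1·-23 + -3·-2 + 0·5 + -3·3 = -26
  a_6 = 1·-26 + -3·-23 + 0·-2 + -3·5 = 28
  a_7 = 1·28 + -3·-26 + 0·-23 + -3·-2 = 112
  a_8 = 1·112 + -3·28 + 0·-26 + -3·-23 = 97
  a_9 = 1·97 + -3·112 + 0·28 + -3·-26 = -161
  a_10 = 1·-161 + -3·97 + 0·112 + -3·28 = -536

1,-3,0,-3 ; -536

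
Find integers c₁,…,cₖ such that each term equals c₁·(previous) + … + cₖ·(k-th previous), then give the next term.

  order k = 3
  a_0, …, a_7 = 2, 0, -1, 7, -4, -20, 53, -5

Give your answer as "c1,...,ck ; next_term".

-1,-3,3 ; -214

  a_3 = -1·-1 + -3·0 + 3·2 = 7
  a_4 = -1·7 + -3·-1 + 3·0 = -4
  a_5 = -1·-4 + -3·7 + 3·-1 = -20
  a_6 = -1·-20 + -3·-4 + 3·7 = 53
  a_7 = -1·53 + -3·-20 + 3·-4 = -5
  a_8 = -1·-5 + -3·53 + 3·-20 = -214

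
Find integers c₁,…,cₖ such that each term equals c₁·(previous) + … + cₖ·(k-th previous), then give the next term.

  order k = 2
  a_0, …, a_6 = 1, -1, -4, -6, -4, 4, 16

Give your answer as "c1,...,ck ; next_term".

  a_2 = 2·-1 + -2·1 = -4
  a_3 = 2·-4 + -2·-1 = -6
  a_4 = 2·-6 + -2·-4 = -4
  a_5 = 2·-4 + -2·-6 = 4
  a_6 = 2·4 + -2·-4 = 16
  a_7 = 2·16 + -2·4 = 24

2,-2 ; 24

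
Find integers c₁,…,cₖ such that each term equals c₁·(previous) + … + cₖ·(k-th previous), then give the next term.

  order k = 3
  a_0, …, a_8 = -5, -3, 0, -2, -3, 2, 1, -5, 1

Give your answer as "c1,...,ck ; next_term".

  a_3 = 0·0 + -1·-3 + 1·-5 = -2
  a_4 = 0·-2 + -1·0 + 1·-3 = -3
  a_5 = 0·-3 + -1·-2 + 1·0 = 2
  a_6 = 0·2 + -1·-3 + 1·-2 = 1
  a_7 = 0·1 + -1·2 + 1·-3 = -5
  a_8 = 0·-5 + -1·1 + 1·2 = 1
  a_9 = 0·1 + -1·-5 + 1·1 = 6

0,-1,1 ; 6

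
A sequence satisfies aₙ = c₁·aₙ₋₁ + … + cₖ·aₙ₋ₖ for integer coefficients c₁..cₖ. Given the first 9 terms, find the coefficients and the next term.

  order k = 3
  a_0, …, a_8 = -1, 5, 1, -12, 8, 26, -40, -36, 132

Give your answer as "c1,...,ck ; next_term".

  a_3 = 0·1 + -2·5 + 2·-1 = -12
  a_4 = 0·-12 + -2·1 + 2·5 = 8
  a_5 = 0·8 + -2·-12 + 2·1 = 26
  a_6 = 0·26 + -2·8 + 2·-12 = -40
  a_7 = 0·-40 + -2·26 + 2·8 = -36
  a_8 = 0·-36 + -2·-40 + 2·26 = 132
  a_9 = 0·132 + -2·-36 + 2·-40 = -8

0,-2,2 ; -8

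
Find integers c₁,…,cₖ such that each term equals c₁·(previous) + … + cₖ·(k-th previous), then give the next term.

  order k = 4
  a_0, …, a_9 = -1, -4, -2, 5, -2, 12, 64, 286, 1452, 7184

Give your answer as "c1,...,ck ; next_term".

  a_4 = 4·5 + 4·-2 + 4·-4 + -2·-1 = -2
  a_5 = 4·-2 + 4·5 + 4·-2 + -2·-4 = 12
  a_6 = 4·12 + 4·-2 + 4·5 + -2·-2 = 64
  a_7 = 4·64 + 4·12 + 4·-2 + -2·5 = 286
  a_8 = 4·286 + 4·64 + 4·12 + -2·-2 = 1452
  a_9 = 4·1452 + 4·286 + 4·64 + -2·12 = 7184
  a_10 = 4·7184 + 4·1452 + 4·286 + -2·64 = 35560

4,4,4,-2 ; 35560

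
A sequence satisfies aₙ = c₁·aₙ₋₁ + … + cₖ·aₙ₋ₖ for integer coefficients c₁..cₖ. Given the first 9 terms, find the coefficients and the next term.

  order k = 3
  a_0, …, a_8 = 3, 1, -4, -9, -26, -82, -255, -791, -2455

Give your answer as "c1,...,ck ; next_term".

3,0,1 ; -7620

  a_3 = 3·-4 + 0·1 + 1·3 = -9
  a_4 = 3·-9 + 0·-4 + 1·1 = -26
  a_5 = 3·-26 + 0·-9 + 1·-4 = -82
  a_6 = 3·-82 + 0·-26 + 1·-9 = -255
  a_7 = 3·-255 + 0·-82 + 1·-26 = -791
  a_8 = 3·-791 + 0·-255 + 1·-82 = -2455
  a_9 = 3·-2455 + 0·-791 + 1·-255 = -7620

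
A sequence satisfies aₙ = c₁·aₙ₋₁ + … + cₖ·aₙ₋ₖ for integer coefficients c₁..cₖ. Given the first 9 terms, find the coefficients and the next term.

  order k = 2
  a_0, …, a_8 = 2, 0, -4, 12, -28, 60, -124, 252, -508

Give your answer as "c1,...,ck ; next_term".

-3,-2 ; 1020

  a_2 = -3·0 + -2·2 = -4
  a_3 = -3·-4 + -2·0 = 12
  a_4 = -3·12 + -2·-4 = -28
  a_5 = -3·-28 + -2·12 = 60
  a_6 = -3·60 + -2·-28 = -124
  a_7 = -3·-124 + -2·60 = 252
  a_8 = -3·252 + -2·-124 = -508
  a_9 = -3·-508 + -2·252 = 1020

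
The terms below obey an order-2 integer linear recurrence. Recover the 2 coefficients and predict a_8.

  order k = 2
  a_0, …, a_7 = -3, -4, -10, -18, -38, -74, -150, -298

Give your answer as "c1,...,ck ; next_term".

  a_2 = 1·-4 + 2·-3 = -10
  a_3 = 1·-10 + 2·-4 = -18
  a_4 = 1·-18 + 2·-10 = -38
  a_5 = 1·-38 + 2·-18 = -74
  a_6 = 1·-74 + 2·-38 = -150
  a_7 = 1·-150 + 2·-74 = -298
  a_8 = 1·-298 + 2·-150 = -598

1,2 ; -598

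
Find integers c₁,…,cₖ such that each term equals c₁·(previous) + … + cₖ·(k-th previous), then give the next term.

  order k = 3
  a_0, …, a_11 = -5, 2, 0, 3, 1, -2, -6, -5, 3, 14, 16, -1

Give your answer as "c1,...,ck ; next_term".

1,-1,-1 ; -31

  a_3 = 1·0 + -1·2 + -1·-5 = 3
  a_4 = 1·3 + -1·0 + -1·2 = 1
  a_5 = 1·1 + -1·3 + -1·0 = -2
  a_6 = 1·-2 + -1·1 + -1·3 = -6
  a_7 = 1·-6 + -1·-2 + -1·1 = -5
  a_8 = 1·-5 + -1·-6 + -1·-2 = 3
  a_9 = 1·3 + -1·-5 + -1·-6 = 14
  a_10 = 1·14 + -1·3 + -1·-5 = 16
  a_11 = 1·16 + -1·14 + -1·3 = -1
  a_12 = 1·-1 + -1·16 + -1·14 = -31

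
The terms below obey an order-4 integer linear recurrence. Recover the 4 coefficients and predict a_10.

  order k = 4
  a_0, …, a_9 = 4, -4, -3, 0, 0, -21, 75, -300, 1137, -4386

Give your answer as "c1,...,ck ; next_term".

-4,0,3,3 ; 16869

  a_4 = -4·0 + 0·-3 + 3·-4 + 3·4 = 0
  a_5 = -4·0 + 0·0 + 3·-3 + 3·-4 = -21
  a_6 = -4·-21 + 0·0 + 3·0 + 3·-3 = 75
  a_7 = -4·75 + 0·-21 + 3·0 + 3·0 = -300
  a_8 = -4·-300 + 0·75 + 3·-21 + 3·0 = 1137
  a_9 = -4·1137 + 0·-300 + 3·75 + 3·-21 = -4386
  a_10 = -4·-4386 + 0·1137 + 3·-300 + 3·75 = 16869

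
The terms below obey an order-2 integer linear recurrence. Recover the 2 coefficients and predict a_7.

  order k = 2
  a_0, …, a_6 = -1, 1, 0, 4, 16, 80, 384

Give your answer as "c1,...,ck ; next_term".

  a_2 = 4·1 + 4·-1 = 0
  a_3 = 4·0 + 4·1 = 4
  a_4 = 4·4 + 4·0 = 16
  a_5 = 4·16 + 4·4 = 80
  a_6 = 4·80 + 4·16 = 384
  a_7 = 4·384 + 4·80 = 1856

4,4 ; 1856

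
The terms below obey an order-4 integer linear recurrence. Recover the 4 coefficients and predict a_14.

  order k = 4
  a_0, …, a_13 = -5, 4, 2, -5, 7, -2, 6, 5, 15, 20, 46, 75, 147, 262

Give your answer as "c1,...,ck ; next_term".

  a_4 = 0·-5 + 2·2 + 2·4 + 1·-5 = 7
  a_5 = 0·7 + 2·-5 + 2·2 + 1·4 = -2
  a_6 = 0·-2 + 2·7 + 2·-5 + 1·2 = 6
  a_7 = 0·6 + 2·-2 + 2·7 + 1·-5 = 5
  a_8 = 0·5 + 2·6 + 2·-2 + 1·7 = 15
  a_9 = 0·15 + 2·5 + 2·6 + 1·-2 = 20
  a_10 = 0·20 + 2·15 + 2·5 + 1·6 = 46
  a_11 = 0·46 + 2·20 + 2·15 + 1·5 = 75
  a_12 = 0·75 + 2·46 + 2·20 + 1·15 = 147
  a_13 = 0·147 + 2·75 + 2·46 + 1·20 = 262
  a_14 = 0·262 + 2·147 + 2·75 + 1·46 = 490

0,2,2,1 ; 490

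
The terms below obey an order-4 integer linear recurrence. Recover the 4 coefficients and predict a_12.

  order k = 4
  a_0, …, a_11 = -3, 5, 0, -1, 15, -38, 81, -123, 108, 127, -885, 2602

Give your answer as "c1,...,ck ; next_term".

-3,-2,3,1 ; -5547

  a_4 = -3·-1 + -2·0 + 3·5 + 1·-3 = 15
  a_5 = -3·15 + -2·-1 + 3·0 + 1·5 = -38
  a_6 = -3·-38 + -2·15 + 3·-1 + 1·0 = 81
  a_7 = -3·81 + -2·-38 + 3·15 + 1·-1 = -123
  a_8 = -3·-123 + -2·81 + 3·-38 + 1·15 = 108
  a_9 = -3·108 + -2·-123 + 3·81 + 1·-38 = 127
  a_10 = -3·127 + -2·108 + 3·-123 + 1·81 = -885
  a_11 = -3·-885 + -2·127 + 3·108 + 1·-123 = 2602
  a_12 = -3·2602 + -2·-885 + 3·127 + 1·108 = -5547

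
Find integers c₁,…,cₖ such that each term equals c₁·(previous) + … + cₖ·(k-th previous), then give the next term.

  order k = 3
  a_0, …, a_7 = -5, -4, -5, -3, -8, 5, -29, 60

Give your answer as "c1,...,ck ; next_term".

-2,2,1 ; -173

  a_3 = -2·-5 + 2·-4 + 1·-5 = -3
  a_4 = -2·-3 + 2·-5 + 1·-4 = -8
  a_5 = -2·-8 + 2·-3 + 1·-5 = 5
  a_6 = -2·5 + 2·-8 + 1·-3 = -29
  a_7 = -2·-29 + 2·5 + 1·-8 = 60
  a_8 = -2·60 + 2·-29 + 1·5 = -173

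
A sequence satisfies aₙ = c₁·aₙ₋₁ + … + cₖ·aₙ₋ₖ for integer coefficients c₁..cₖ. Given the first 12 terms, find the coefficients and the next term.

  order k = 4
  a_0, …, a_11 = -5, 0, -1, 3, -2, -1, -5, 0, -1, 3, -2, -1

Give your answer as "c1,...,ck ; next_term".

  a_4 = 1·3 + 0·-1 + -1·0 + 1·-5 = -2
  a_5 = 1·-2 + 0·3 + -1·-1 + 1·0 = -1
  a_6 = 1·-1 + 0·-2 + -1·3 + 1·-1 = -5
  a_7 = 1·-5 + 0·-1 + -1·-2 + 1·3 = 0
  a_8 = 1·0 + 0·-5 + -1·-1 + 1·-2 = -1
  a_9 = 1·-1 + 0·0 + -1·-5 + 1·-1 = 3
  a_10 = 1·3 + 0·-1 + -1·0 + 1·-5 = -2
  a_11 = 1·-2 + 0·3 + -1·-1 + 1·0 = -1
  a_12 = 1·-1 + 0·-2 + -1·3 + 1·-1 = -5

1,0,-1,1 ; -5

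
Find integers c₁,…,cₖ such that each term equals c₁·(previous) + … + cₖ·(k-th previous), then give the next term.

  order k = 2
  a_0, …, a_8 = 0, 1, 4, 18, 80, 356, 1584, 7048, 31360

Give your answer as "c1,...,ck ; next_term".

  a_2 = 4·1 + 2·0 = 4
  a_3 = 4·4 + 2·1 = 18
  a_4 = 4·18 + 2·4 = 80
  a_5 = 4·80 + 2·18 = 356
  a_6 = 4·356 + 2·80 = 1584
  a_7 = 4·1584 + 2·356 = 7048
  a_8 = 4·7048 + 2·1584 = 31360
  a_9 = 4·31360 + 2·7048 = 139536

4,2 ; 139536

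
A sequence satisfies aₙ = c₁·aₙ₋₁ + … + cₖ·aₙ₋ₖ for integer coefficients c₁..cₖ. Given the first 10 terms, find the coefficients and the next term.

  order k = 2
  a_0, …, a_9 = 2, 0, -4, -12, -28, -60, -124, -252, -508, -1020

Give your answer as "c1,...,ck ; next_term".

  a_2 = 3·0 + -2·2 = -4
  a_3 = 3·-4 + -2·0 = -12
  a_4 = 3·-12 + -2·-4 = -28
  a_5 = 3·-28 + -2·-12 = -60
  a_6 = 3·-60 + -2·-28 = -124
  a_7 = 3·-124 + -2·-60 = -252
  a_8 = 3·-252 + -2·-124 = -508
  a_9 = 3·-508 + -2·-252 = -1020
  a_10 = 3·-1020 + -2·-508 = -2044

3,-2 ; -2044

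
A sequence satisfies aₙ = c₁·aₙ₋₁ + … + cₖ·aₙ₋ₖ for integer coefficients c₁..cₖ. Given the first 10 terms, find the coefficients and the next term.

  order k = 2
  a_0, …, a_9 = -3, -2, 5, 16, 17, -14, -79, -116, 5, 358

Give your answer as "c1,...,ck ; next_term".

  a_2 = 2·-2 + -3·-3 = 5
  a_3 = 2·5 + -3·-2 = 16
  a_4 = 2·16 + -3·5 = 17
  a_5 = 2·17 + -3·16 = -14
  a_6 = 2·-14 + -3·17 = -79
  a_7 = 2·-79 + -3·-14 = -116
  a_8 = 2·-116 + -3·-79 = 5
  a_9 = 2·5 + -3·-116 = 358
  a_10 = 2·358 + -3·5 = 701

2,-3 ; 701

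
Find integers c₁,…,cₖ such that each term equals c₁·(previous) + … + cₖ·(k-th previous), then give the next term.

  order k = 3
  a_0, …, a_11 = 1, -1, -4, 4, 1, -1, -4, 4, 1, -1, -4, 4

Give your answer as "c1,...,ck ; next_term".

  a_3 = -1·-4 + -1·-1 + -1·1 = 4
  a_4 = -1·4 + -1·-4 + -1·-1 = 1
  a_5 = -1·1 + -1·4 + -1·-4 = -1
  a_6 = -1·-1 + -1·1 + -1·4 = -4
  a_7 = -1·-4 + -1·-1 + -1·1 = 4
  a_8 = -1·4 + -1·-4 + -1·-1 = 1
  a_9 = -1·1 + -1·4 + -1·-4 = -1
  a_10 = -1·-1 + -1·1 + -1·4 = -4
  a_11 = -1·-4 + -1·-1 + -1·1 = 4
  a_12 = -1·4 + -1·-4 + -1·-1 = 1

-1,-1,-1 ; 1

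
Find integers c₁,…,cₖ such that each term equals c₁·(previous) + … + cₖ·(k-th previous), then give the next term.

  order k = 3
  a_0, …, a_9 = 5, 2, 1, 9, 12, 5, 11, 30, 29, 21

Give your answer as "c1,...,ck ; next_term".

1,-1,2 ; 52

  a_3 = 1·1 + -1·2 + 2·5 = 9
  a_4 = 1·9 + -1·1 + 2·2 = 12
  a_5 = 1·12 + -1·9 + 2·1 = 5
  a_6 = 1·5 + -1·12 + 2·9 = 11
  a_7 = 1·11 + -1·5 + 2·12 = 30
  a_8 = 1·30 + -1·11 + 2·5 = 29
  a_9 = 1·29 + -1·30 + 2·11 = 21
  a_10 = 1·21 + -1·29 + 2·30 = 52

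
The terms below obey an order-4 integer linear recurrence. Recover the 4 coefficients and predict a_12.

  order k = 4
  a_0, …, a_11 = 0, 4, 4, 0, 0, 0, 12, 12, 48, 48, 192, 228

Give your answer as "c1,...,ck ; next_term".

  a_4 = 1·0 + 3·4 + -3·4 + 3·0 = 0
  a_5 = 1·0 + 3·0 + -3·4 + 3·4 = 0
  a_6 = 1·0 + 3·0 + -3·0 + 3·4 = 12
  a_7 = 1·12 + 3·0 + -3·0 + 3·0 = 12
  a_8 = 1·12 + 3·12 + -3·0 + 3·0 = 48
  a_9 = 1·48 + 3·12 + -3·12 + 3·0 = 48
  a_10 = 1·48 + 3·48 + -3·12 + 3·12 = 192
  a_11 = 1·192 + 3·48 + -3·48 + 3·12 = 228
  a_12 = 1·228 + 3·192 + -3·48 + 3·48 = 804

1,3,-3,3 ; 804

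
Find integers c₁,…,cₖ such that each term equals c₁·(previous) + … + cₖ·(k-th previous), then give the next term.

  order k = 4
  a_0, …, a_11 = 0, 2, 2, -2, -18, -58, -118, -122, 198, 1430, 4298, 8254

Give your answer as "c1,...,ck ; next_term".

  a_4 = 3·-2 + -3·2 + -3·2 + -2·0 = -18
  a_5 = 3·-18 + -3·-2 + -3·2 + -2·2 = -58
  a_6 = 3·-58 + -3·-18 + -3·-2 + -2·2 = -118
  a_7 = 3·-118 + -3·-58 + -3·-18 + -2·-2 = -122
  a_8 = 3·-122 + -3·-118 + -3·-58 + -2·-18 = 198
  a_9 = 3·198 + -3·-122 + -3·-118 + -2·-58 = 1430
  a_10 = 3·1430 + -3·198 + -3·-122 + -2·-118 = 4298
  a_11 = 3·4298 + -3·1430 + -3·198 + -2·-122 = 8254
  a_12 = 3·8254 + -3·4298 + -3·1430 + -2·198 = 7182

3,-3,-3,-2 ; 7182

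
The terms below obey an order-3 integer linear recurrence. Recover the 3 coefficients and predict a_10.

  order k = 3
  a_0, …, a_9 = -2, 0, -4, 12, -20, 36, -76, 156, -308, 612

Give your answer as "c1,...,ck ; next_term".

  a_3 = -2·-4 + -1·0 + -2·-2 = 12
  a_4 = -2·12 + -1·-4 + -2·0 = -20
  a_5 = -2·-20 + -1·12 + -2·-4 = 36
  a_6 = -2·36 + -1·-20 + -2·12 = -76
  a_7 = -2·-76 + -1·36 + -2·-20 = 156
  a_8 = -2·156 + -1·-76 + -2·36 = -308
  a_9 = -2·-308 + -1·156 + -2·-76 = 612
  a_10 = -2·612 + -1·-308 + -2·156 = -1228

-2,-1,-2 ; -1228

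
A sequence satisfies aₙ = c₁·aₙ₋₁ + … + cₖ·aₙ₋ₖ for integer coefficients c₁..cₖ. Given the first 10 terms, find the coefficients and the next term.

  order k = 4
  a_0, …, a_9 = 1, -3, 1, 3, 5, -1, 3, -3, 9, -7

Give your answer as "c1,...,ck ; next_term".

  a_4 = 0·3 + 1·1 + -1·-3 + 1·1 = 5
  a_5 = 0·5 + 1·3 + -1·1 + 1·-3 = -1
  a_6 = 0·-1 + 1·5 + -1·3 + 1·1 = 3
  a_7 = 0·3 + 1·-1 + -1·5 + 1·3 = -3
  a_8 = 0·-3 + 1·3 + -1·-1 + 1·5 = 9
  a_9 = 0·9 + 1·-3 + -1·3 + 1·-1 = -7
  a_10 = 0·-7 + 1·9 + -1·-3 + 1·3 = 15

0,1,-1,1 ; 15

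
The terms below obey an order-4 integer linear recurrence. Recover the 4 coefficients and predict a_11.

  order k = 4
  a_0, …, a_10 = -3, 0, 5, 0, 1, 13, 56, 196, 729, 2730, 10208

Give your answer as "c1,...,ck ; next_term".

3,2,2,3 ; 38130

  a_4 = 3·0 + 2·5 + 2·0 + 3·-3 = 1
  a_5 = 3·1 + 2·0 + 2·5 + 3·0 = 13
  a_6 = 3·13 + 2·1 + 2·0 + 3·5 = 56
  a_7 = 3·56 + 2·13 + 2·1 + 3·0 = 196
  a_8 = 3·196 + 2·56 + 2·13 + 3·1 = 729
  a_9 = 3·729 + 2·196 + 2·56 + 3·13 = 2730
  a_10 = 3·2730 + 2·729 + 2·196 + 3·56 = 10208
  a_11 = 3·10208 + 2·2730 + 2·729 + 3·196 = 38130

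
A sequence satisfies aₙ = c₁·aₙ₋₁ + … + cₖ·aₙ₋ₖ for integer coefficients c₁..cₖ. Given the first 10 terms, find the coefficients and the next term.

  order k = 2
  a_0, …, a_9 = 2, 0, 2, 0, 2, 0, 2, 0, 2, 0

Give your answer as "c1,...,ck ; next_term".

0,1 ; 2

  a_2 = 0·0 + 1·2 = 2
  a_3 = 0·2 + 1·0 = 0
  a_4 = 0·0 + 1·2 = 2
  a_5 = 0·2 + 1·0 = 0
  a_6 = 0·0 + 1·2 = 2
  a_7 = 0·2 + 1·0 = 0
  a_8 = 0·0 + 1·2 = 2
  a_9 = 0·2 + 1·0 = 0
  a_10 = 0·0 + 1·2 = 2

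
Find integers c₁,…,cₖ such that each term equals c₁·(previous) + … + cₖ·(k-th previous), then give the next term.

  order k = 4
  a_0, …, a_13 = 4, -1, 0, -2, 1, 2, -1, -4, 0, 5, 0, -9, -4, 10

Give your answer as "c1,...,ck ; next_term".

1,-1,1,1 ; 5

  a_4 = 1·-2 + -1·0 + 1·-1 + 1·4 = 1
  a_5 = 1·1 + -1·-2 + 1·0 + 1·-1 = 2
  a_6 = 1·2 + -1·1 + 1·-2 + 1·0 = -1
  a_7 = 1·-1 + -1·2 + 1·1 + 1·-2 = -4
  a_8 = 1·-4 + -1·-1 + 1·2 + 1·1 = 0
  a_9 = 1·0 + -1·-4 + 1·-1 + 1·2 = 5
  a_10 = 1·5 + -1·0 + 1·-4 + 1·-1 = 0
  a_11 = 1·0 + -1·5 + 1·0 + 1·-4 = -9
  a_12 = 1·-9 + -1·0 + 1·5 + 1·0 = -4
  a_13 = 1·-4 + -1·-9 + 1·0 + 1·5 = 10
  a_14 = 1·10 + -1·-4 + 1·-9 + 1·0 = 5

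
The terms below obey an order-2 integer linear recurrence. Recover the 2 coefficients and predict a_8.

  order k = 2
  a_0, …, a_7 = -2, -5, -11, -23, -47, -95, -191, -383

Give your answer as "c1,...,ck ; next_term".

  a_2 = 3·-5 + -2·-2 = -11
  a_3 = 3·-11 + -2·-5 = -23
  a_4 = 3·-23 + -2·-11 = -47
  a_5 = 3·-47 + -2·-23 = -95
  a_6 = 3·-95 + -2·-47 = -191
  a_7 = 3·-191 + -2·-95 = -383
  a_8 = 3·-383 + -2·-191 = -767

3,-2 ; -767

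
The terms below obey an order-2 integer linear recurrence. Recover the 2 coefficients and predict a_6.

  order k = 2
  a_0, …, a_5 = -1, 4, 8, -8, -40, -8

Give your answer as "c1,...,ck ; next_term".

1,-4 ; 152

  a_2 = 1·4 + -4·-1 = 8
  a_3 = 1·8 + -4·4 = -8
  a_4 = 1·-8 + -4·8 = -40
  a_5 = 1·-40 + -4·-8 = -8
  a_6 = 1·-8 + -4·-40 = 152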